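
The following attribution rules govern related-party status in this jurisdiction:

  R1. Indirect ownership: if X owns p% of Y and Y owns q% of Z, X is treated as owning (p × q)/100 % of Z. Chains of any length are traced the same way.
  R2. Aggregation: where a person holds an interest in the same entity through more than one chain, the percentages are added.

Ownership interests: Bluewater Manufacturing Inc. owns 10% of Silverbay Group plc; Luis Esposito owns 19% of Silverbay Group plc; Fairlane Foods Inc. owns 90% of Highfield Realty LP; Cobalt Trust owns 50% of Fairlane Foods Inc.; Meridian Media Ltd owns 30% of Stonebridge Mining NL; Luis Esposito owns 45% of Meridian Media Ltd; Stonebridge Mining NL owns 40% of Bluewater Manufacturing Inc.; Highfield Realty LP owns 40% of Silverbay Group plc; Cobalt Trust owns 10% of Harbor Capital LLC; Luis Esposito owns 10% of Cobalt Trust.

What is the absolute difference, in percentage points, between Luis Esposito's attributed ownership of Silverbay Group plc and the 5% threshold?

16.34

Chain via Meridian Media Ltd → Stonebridge Mining NL → Bluewater Manufacturing Inc. (R1): 45% × 30% × 40% × 10% = 0.54% of Silverbay Group plc.
Chain via Cobalt Trust → Fairlane Foods Inc. → Highfield Realty LP (R1): 10% × 50% × 90% × 40% = 1.8% of Silverbay Group plc.
Direct interest in Silverbay Group plc: 19%.
Aggregating (R2): 0.54% + 1.8% + 19% = 21.34%.
21.34% exceeds the 5% threshold by 16.34 percentage points.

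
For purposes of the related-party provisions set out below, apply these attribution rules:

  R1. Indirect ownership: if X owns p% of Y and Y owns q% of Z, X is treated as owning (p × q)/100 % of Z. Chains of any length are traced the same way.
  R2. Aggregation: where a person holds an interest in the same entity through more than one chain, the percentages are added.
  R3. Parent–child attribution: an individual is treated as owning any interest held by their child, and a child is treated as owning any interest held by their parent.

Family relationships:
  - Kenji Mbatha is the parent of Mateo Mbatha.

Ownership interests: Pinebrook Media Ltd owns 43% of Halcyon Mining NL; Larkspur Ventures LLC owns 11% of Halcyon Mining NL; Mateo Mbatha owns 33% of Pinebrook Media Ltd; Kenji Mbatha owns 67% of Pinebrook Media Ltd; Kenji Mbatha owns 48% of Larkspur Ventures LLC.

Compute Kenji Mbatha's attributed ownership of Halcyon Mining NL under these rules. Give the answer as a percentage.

48.28%

By parent–child attribution (R3), Kenji Mbatha is treated as also owning Mateo Mbatha's interest in Pinebrook Media Ltd, giving 67% + 33% = 100%.
Chain via Pinebrook Media Ltd (R1): 100% × 43% = 43% of Halcyon Mining NL.
Chain via Larkspur Ventures LLC (R1): 48% × 11% = 5.28% of Halcyon Mining NL.
Aggregating (R2): 43% + 5.28% = 48.28%.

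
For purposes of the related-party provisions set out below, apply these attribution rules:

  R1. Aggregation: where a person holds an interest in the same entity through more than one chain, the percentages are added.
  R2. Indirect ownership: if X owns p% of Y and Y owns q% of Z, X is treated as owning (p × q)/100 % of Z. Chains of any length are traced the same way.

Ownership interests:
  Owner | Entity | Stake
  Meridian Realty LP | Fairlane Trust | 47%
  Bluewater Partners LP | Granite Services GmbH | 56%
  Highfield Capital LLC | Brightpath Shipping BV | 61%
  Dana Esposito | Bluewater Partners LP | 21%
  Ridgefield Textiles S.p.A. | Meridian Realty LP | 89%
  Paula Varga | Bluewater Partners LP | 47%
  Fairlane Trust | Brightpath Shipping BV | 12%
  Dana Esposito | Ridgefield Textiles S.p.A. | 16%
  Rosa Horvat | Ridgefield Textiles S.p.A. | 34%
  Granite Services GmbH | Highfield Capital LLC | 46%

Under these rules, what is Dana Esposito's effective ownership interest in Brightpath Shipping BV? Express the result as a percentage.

Chain via Ridgefield Textiles S.p.A. → Meridian Realty LP → Fairlane Trust (R2): 16% × 89% × 47% × 12% = 0.803136% of Brightpath Shipping BV.
Chain via Bluewater Partners LP → Granite Services GmbH → Highfield Capital LLC (R2): 21% × 56% × 46% × 61% = 3.299856% of Brightpath Shipping BV.
Aggregating (R1): 0.803136% + 3.299856% = 4.102992%.

4.102992%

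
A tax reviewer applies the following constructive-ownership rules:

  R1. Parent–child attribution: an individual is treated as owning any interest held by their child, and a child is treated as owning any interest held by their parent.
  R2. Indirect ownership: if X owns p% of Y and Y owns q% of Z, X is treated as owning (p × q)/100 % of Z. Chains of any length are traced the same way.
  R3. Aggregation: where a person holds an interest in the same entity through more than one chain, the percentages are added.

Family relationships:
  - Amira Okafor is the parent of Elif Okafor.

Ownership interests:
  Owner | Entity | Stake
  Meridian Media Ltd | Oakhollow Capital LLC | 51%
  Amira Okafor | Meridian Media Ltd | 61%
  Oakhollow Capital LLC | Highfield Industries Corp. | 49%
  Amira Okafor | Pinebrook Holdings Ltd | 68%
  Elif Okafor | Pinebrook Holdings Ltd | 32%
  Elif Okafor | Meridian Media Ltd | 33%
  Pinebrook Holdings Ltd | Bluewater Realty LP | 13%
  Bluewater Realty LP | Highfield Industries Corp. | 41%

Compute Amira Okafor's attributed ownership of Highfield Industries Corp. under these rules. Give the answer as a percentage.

28.8206%

By parent–child attribution (R1), Amira Okafor is treated as also owning Elif Okafor's interest in Pinebrook Holdings Ltd, giving 68% + 32% = 100%.
By parent–child attribution (R1), Amira Okafor is treated as also owning Elif Okafor's interest in Meridian Media Ltd, giving 61% + 33% = 94%.
Chain via Pinebrook Holdings Ltd → Bluewater Realty LP (R2): 100% × 13% × 41% = 5.33% of Highfield Industries Corp.
Chain via Meridian Media Ltd → Oakhollow Capital LLC (R2): 94% × 51% × 49% = 23.4906% of Highfield Industries Corp.
Aggregating (R3): 5.33% + 23.4906% = 28.8206%.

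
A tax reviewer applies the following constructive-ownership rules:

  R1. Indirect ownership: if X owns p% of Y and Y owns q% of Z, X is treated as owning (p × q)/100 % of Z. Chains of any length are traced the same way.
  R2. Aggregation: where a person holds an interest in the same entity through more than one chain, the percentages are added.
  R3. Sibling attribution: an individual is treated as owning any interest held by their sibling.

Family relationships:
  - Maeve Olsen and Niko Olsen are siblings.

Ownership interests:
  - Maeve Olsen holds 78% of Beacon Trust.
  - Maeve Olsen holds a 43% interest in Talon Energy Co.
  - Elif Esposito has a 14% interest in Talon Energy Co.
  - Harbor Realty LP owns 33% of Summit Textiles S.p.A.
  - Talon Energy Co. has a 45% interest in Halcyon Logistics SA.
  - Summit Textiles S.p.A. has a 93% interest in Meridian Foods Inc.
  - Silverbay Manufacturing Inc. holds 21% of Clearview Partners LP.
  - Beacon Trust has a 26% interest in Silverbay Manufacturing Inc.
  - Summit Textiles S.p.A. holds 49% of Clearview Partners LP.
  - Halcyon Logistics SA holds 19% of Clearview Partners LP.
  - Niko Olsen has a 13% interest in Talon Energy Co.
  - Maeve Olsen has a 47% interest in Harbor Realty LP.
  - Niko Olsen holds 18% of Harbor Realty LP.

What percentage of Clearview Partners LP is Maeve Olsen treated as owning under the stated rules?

By sibling attribution (R3), Maeve Olsen is treated as also owning Niko Olsen's interest in Talon Energy Co, giving 43% + 13% = 56%.
By sibling attribution (R3), Maeve Olsen is treated as also owning Niko Olsen's interest in Harbor Realty LP, giving 47% + 18% = 65%.
Chain via Talon Energy Co. → Halcyon Logistics SA (R1): 56% × 45% × 19% = 4.788% of Clearview Partners LP.
Chain via Beacon Trust → Silverbay Manufacturing Inc. (R1): 78% × 26% × 21% = 4.2588% of Clearview Partners LP.
Chain via Harbor Realty LP → Summit Textiles S.p.A. (R1): 65% × 33% × 49% = 10.5105% of Clearview Partners LP.
Aggregating (R2): 4.788% + 4.2588% + 10.5105% = 19.5573%.

19.5573%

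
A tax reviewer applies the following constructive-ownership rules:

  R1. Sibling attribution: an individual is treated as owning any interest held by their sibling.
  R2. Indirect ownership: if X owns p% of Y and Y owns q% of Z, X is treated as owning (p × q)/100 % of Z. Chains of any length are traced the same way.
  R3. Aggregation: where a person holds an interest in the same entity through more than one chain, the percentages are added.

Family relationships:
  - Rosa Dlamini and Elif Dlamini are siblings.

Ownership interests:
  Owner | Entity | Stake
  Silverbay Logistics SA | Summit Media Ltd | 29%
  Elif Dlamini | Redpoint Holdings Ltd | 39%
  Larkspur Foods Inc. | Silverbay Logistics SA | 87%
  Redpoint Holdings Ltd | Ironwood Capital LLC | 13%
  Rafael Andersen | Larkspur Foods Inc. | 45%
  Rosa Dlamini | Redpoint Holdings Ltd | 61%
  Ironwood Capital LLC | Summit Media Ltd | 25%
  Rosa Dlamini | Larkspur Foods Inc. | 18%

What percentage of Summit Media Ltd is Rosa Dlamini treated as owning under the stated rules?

By sibling attribution (R1), Rosa Dlamini is treated as also owning Elif Dlamini's interest in Redpoint Holdings Ltd, giving 61% + 39% = 100%.
Chain via Larkspur Foods Inc. → Silverbay Logistics SA (R2): 18% × 87% × 29% = 4.5414% of Summit Media Ltd.
Chain via Redpoint Holdings Ltd → Ironwood Capital LLC (R2): 100% × 13% × 25% = 3.25% of Summit Media Ltd.
Aggregating (R3): 4.5414% + 3.25% = 7.7914%.

7.7914%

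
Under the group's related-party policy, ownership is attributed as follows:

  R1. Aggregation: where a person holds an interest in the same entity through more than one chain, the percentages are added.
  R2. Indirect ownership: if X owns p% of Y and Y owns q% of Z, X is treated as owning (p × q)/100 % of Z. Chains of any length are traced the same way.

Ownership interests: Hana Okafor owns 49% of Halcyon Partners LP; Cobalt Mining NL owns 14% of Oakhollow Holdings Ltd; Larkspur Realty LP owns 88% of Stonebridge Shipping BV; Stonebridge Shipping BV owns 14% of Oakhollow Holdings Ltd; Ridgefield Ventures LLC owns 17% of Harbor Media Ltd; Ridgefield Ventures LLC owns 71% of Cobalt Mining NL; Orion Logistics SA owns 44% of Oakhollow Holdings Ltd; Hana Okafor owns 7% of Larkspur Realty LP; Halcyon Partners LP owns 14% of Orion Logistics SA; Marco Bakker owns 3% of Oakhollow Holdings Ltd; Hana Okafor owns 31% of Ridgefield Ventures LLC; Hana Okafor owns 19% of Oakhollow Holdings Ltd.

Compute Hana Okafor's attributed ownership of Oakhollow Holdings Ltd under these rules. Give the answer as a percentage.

25.9622%

Chain via Ridgefield Ventures LLC → Cobalt Mining NL (R2): 31% × 71% × 14% = 3.0814% of Oakhollow Holdings Ltd.
Chain via Larkspur Realty LP → Stonebridge Shipping BV (R2): 7% × 88% × 14% = 0.8624% of Oakhollow Holdings Ltd.
Chain via Halcyon Partners LP → Orion Logistics SA (R2): 49% × 14% × 44% = 3.0184% of Oakhollow Holdings Ltd.
Direct interest in Oakhollow Holdings Ltd: 19%.
Aggregating (R1): 3.0814% + 0.8624% + 3.0184% + 19% = 25.9622%.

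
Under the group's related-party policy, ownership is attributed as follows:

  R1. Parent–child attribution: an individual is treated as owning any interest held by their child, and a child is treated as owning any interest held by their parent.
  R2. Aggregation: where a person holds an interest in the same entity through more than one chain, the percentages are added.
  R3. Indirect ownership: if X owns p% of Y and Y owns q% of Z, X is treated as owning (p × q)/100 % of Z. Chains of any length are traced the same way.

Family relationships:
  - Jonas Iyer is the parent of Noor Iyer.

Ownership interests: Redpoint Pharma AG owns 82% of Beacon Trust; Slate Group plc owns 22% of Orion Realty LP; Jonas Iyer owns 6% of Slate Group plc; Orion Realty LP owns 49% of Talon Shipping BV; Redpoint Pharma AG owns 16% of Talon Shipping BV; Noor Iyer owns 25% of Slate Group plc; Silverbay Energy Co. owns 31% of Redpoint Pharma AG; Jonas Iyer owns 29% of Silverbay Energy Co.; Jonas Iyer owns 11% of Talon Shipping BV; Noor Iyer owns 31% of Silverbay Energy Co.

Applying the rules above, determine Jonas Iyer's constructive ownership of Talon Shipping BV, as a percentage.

17.3178%

By parent–child attribution (R1), Jonas Iyer is treated as also owning Noor Iyer's interest in Silverbay Energy Co, giving 29% + 31% = 60%.
By parent–child attribution (R1), Jonas Iyer is treated as also owning Noor Iyer's interest in Slate Group plc, giving 6% + 25% = 31%.
Chain via Silverbay Energy Co. → Redpoint Pharma AG (R3): 60% × 31% × 16% = 2.976% of Talon Shipping BV.
Chain via Slate Group plc → Orion Realty LP (R3): 31% × 22% × 49% = 3.3418% of Talon Shipping BV.
Direct interest in Talon Shipping BV: 11%.
Aggregating (R2): 2.976% + 3.3418% + 11% = 17.3178%.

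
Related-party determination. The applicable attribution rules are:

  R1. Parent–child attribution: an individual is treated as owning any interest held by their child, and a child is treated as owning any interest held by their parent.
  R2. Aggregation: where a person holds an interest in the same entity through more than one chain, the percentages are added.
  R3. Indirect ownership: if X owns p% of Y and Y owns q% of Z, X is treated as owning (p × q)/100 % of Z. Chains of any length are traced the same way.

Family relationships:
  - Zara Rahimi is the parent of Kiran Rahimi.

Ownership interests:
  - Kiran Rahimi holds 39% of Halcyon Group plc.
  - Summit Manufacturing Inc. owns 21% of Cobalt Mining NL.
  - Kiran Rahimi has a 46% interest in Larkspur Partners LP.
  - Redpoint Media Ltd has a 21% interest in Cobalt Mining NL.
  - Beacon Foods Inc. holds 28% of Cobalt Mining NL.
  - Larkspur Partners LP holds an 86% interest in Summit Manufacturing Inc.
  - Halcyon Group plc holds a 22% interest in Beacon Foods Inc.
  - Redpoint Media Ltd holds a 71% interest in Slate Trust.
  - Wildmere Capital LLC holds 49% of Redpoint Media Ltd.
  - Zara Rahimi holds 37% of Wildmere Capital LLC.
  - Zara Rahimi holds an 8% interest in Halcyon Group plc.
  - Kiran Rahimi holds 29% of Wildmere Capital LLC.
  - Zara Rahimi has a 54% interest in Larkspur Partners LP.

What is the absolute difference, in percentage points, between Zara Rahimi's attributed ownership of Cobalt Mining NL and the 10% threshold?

By parent–child attribution (R1), Zara Rahimi is treated as also owning Kiran Rahimi's interest in Halcyon Group plc, giving 8% + 39% = 47%.
By parent–child attribution (R1), Zara Rahimi is treated as also owning Kiran Rahimi's interest in Larkspur Partners LP, giving 54% + 46% = 100%.
By parent–child attribution (R1), Zara Rahimi is treated as also owning Kiran Rahimi's interest in Wildmere Capital LLC, giving 37% + 29% = 66%.
Chain via Halcyon Group plc → Beacon Foods Inc. (R3): 47% × 22% × 28% = 2.8952% of Cobalt Mining NL.
Chain via Larkspur Partners LP → Summit Manufacturing Inc. (R3): 100% × 86% × 21% = 18.06% of Cobalt Mining NL.
Chain via Wildmere Capital LLC → Redpoint Media Ltd (R3): 66% × 49% × 21% = 6.7914% of Cobalt Mining NL.
Aggregating (R2): 2.8952% + 18.06% + 6.7914% = 27.7466%.
27.7466% exceeds the 10% threshold by 17.7466 percentage points.

17.7466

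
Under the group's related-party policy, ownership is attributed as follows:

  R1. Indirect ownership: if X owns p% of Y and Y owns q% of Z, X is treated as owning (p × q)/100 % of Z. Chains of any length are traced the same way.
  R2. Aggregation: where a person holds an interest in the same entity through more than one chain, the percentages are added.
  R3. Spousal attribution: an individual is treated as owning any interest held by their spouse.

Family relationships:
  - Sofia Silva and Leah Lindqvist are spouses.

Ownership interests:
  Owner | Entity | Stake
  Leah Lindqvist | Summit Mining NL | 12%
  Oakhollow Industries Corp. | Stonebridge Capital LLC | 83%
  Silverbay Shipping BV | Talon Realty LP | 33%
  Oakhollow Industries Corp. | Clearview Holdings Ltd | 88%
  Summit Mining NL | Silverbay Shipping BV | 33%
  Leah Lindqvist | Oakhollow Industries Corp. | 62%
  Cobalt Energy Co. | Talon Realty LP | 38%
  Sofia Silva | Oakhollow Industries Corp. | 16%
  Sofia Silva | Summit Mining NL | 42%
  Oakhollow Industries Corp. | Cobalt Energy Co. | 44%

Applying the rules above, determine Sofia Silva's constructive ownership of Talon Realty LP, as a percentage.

By spousal attribution (R3), Sofia Silva is treated as also owning Leah Lindqvist's interest in Summit Mining NL, giving 42% + 12% = 54%.
By spousal attribution (R3), Sofia Silva is treated as also owning Leah Lindqvist's interest in Oakhollow Industries Corp, giving 16% + 62% = 78%.
Chain via Summit Mining NL → Silverbay Shipping BV (R1): 54% × 33% × 33% = 5.8806% of Talon Realty LP.
Chain via Oakhollow Industries Corp. → Cobalt Energy Co. (R1): 78% × 44% × 38% = 13.0416% of Talon Realty LP.
Aggregating (R2): 5.8806% + 13.0416% = 18.9222%.

18.9222%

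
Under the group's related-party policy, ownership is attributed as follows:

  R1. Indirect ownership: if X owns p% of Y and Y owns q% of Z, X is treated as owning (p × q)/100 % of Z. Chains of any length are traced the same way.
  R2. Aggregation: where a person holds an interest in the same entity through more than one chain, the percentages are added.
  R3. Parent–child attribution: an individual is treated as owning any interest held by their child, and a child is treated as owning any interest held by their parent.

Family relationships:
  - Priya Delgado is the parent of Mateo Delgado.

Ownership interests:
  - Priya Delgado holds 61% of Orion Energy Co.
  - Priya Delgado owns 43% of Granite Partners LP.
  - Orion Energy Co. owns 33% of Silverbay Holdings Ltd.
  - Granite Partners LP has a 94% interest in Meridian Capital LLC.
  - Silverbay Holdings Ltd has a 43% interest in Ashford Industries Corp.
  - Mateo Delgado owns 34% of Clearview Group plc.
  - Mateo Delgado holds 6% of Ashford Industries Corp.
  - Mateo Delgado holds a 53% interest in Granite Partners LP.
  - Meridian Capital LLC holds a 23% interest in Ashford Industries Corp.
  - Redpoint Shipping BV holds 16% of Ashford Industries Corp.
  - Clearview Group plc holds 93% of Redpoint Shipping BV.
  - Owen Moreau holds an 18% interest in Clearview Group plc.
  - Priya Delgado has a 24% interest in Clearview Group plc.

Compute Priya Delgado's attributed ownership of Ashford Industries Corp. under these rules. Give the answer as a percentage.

By parent–child attribution (R3), Priya Delgado is treated as also owning Mateo Delgado's interest in Clearview Group plc, giving 24% + 34% = 58%.
By parent–child attribution (R3), Priya Delgado is treated as also owning Mateo Delgado's interest in Granite Partners LP, giving 43% + 53% = 96%.
By parent–child attribution (R3), Priya Delgado is treated as owning Mateo Delgado's 6% interest in Ashford Industries Corp.
Chain via Orion Energy Co. → Silverbay Holdings Ltd (R1): 61% × 33% × 43% = 8.6559% of Ashford Industries Corp.
Chain via Clearview Group plc → Redpoint Shipping BV (R1): 58% × 93% × 16% = 8.6304% of Ashford Industries Corp.
Chain via Granite Partners LP → Meridian Capital LLC (R1): 96% × 94% × 23% = 20.7552% of Ashford Industries Corp.
Direct interest in Ashford Industries Corp: 6%.
Aggregating (R2): 8.6559% + 8.6304% + 20.7552% + 6% = 44.0415%.

44.0415%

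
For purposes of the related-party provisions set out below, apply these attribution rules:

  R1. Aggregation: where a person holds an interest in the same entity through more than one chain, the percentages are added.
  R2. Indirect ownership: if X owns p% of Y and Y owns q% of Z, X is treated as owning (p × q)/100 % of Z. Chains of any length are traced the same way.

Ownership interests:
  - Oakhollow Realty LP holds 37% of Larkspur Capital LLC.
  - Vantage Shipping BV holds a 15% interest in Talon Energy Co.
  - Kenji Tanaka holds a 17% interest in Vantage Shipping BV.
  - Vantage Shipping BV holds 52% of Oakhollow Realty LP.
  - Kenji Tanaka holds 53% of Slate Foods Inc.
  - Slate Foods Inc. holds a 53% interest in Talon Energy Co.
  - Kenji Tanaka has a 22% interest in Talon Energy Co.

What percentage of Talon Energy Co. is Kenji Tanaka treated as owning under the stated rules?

Chain via Slate Foods Inc. (R2): 53% × 53% = 28.09% of Talon Energy Co.
Chain via Vantage Shipping BV (R2): 17% × 15% = 2.55% of Talon Energy Co.
Direct interest in Talon Energy Co: 22%.
Aggregating (R1): 28.09% + 2.55% + 22% = 52.64%.

52.64%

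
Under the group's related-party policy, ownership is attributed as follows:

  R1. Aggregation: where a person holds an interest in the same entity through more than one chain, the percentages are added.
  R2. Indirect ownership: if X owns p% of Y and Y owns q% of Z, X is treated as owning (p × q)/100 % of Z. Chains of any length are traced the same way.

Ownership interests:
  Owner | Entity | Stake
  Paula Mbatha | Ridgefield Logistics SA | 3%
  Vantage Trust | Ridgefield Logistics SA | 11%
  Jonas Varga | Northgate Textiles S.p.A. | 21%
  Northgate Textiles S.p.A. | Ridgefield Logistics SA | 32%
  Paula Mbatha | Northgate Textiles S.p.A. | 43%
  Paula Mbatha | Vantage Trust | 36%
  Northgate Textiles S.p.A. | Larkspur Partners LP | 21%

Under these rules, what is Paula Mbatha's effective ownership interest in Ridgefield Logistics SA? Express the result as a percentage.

Chain via Northgate Textiles S.p.A. (R2): 43% × 32% = 13.76% of Ridgefield Logistics SA.
Chain via Vantage Trust (R2): 36% × 11% = 3.96% of Ridgefield Logistics SA.
Direct interest in Ridgefield Logistics SA: 3%.
Aggregating (R1): 13.76% + 3.96% + 3% = 20.72%.

20.72%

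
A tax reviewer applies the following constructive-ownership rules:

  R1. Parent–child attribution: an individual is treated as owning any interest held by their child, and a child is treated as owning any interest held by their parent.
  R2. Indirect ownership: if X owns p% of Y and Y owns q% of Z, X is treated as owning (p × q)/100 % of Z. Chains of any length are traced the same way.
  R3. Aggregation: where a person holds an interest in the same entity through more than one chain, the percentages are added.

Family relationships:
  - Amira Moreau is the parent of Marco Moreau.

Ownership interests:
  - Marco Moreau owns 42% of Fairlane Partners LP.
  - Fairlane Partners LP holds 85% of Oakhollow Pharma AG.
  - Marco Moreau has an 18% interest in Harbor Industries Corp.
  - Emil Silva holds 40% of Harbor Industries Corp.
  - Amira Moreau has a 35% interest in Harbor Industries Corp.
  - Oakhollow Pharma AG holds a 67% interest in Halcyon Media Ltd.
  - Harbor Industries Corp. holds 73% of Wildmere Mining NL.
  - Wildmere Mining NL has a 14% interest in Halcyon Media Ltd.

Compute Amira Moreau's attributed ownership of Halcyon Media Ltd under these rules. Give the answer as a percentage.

By parent–child attribution (R1), Amira Moreau is treated as also owning Marco Moreau's interest in Harbor Industries Corp, giving 35% + 18% = 53%.
By parent–child attribution (R1), Amira Moreau is treated as owning Marco Moreau's 42% interest in Fairlane Partners LP.
Chain via Harbor Industries Corp. → Wildmere Mining NL (R2): 53% × 73% × 14% = 5.4166% of Halcyon Media Ltd.
Chain via Fairlane Partners LP → Oakhollow Pharma AG (R2): 42% × 85% × 67% = 23.919% of Halcyon Media Ltd.
Aggregating (R3): 5.4166% + 23.919% = 29.3356%.

29.3356%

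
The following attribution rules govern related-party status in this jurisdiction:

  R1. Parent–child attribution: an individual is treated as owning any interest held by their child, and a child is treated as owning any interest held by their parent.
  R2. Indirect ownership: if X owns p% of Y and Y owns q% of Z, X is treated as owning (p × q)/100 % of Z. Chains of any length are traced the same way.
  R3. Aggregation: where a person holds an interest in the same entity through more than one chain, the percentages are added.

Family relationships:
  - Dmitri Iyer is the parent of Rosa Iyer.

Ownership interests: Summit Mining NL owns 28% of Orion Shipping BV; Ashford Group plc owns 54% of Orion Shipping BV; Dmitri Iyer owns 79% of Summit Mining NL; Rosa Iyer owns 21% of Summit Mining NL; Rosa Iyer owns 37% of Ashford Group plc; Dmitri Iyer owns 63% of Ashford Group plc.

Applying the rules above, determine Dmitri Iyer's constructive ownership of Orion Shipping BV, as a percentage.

By parent–child attribution (R1), Dmitri Iyer is treated as also owning Rosa Iyer's interest in Ashford Group plc, giving 63% + 37% = 100%.
By parent–child attribution (R1), Dmitri Iyer is treated as also owning Rosa Iyer's interest in Summit Mining NL, giving 79% + 21% = 100%.
Chain via Ashford Group plc (R2): 100% × 54% = 54% of Orion Shipping BV.
Chain via Summit Mining NL (R2): 100% × 28% = 28% of Orion Shipping BV.
Aggregating (R3): 54% + 28% = 82%.

82%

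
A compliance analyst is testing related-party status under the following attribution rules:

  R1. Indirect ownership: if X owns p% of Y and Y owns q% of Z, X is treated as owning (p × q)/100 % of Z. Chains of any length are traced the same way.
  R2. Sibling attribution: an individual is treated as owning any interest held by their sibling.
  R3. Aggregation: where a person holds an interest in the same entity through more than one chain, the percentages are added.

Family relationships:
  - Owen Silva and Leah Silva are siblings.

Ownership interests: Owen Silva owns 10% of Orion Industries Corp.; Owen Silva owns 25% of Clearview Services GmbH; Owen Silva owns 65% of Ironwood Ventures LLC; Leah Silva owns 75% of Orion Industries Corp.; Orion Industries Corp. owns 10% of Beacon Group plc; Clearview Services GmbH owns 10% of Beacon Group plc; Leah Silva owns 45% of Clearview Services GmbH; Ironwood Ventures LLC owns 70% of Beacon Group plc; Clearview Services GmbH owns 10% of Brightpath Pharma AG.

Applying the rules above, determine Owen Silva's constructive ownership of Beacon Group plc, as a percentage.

61%

By sibling attribution (R2), Owen Silva is treated as also owning Leah Silva's interest in Clearview Services GmbH, giving 25% + 45% = 70%.
By sibling attribution (R2), Owen Silva is treated as also owning Leah Silva's interest in Orion Industries Corp, giving 10% + 75% = 85%.
Chain via Ironwood Ventures LLC (R1): 65% × 70% = 45.5% of Beacon Group plc.
Chain via Clearview Services GmbH (R1): 70% × 10% = 7% of Beacon Group plc.
Chain via Orion Industries Corp. (R1): 85% × 10% = 8.5% of Beacon Group plc.
Aggregating (R3): 45.5% + 7% + 8.5% = 61%.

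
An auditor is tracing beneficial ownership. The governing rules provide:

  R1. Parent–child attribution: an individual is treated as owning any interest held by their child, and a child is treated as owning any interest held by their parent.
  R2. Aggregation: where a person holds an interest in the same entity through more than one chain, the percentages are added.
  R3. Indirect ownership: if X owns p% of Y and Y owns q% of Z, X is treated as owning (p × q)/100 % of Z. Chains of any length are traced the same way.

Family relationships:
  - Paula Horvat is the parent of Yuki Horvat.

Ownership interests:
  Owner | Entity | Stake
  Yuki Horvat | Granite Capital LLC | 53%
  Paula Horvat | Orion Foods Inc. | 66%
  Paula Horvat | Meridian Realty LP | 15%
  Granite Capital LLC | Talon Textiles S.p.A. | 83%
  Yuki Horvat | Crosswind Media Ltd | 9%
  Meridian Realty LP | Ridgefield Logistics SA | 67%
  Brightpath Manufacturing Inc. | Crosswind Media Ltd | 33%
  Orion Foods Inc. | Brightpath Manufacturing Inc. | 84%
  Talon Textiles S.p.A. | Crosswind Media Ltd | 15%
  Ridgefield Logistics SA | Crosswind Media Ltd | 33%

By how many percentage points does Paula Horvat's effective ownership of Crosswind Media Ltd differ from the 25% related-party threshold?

By parent–child attribution (R1), Paula Horvat is treated as owning Yuki Horvat's 53% interest in Granite Capital LLC.
By parent–child attribution (R1), Paula Horvat is treated as owning Yuki Horvat's 9% interest in Crosswind Media Ltd.
Chain via Meridian Realty LP → Ridgefield Logistics SA (R3): 15% × 67% × 33% = 3.3165% of Crosswind Media Ltd.
Chain via Orion Foods Inc. → Brightpath Manufacturing Inc. (R3): 66% × 84% × 33% = 18.2952% of Crosswind Media Ltd.
Chain via Granite Capital LLC → Talon Textiles S.p.A. (R3): 53% × 83% × 15% = 6.5985% of Crosswind Media Ltd.
Direct interest in Crosswind Media Ltd: 9%.
Aggregating (R2): 3.3165% + 18.2952% + 6.5985% + 9% = 37.2102%.
37.2102% exceeds the 25% threshold by 12.2102 percentage points.

12.2102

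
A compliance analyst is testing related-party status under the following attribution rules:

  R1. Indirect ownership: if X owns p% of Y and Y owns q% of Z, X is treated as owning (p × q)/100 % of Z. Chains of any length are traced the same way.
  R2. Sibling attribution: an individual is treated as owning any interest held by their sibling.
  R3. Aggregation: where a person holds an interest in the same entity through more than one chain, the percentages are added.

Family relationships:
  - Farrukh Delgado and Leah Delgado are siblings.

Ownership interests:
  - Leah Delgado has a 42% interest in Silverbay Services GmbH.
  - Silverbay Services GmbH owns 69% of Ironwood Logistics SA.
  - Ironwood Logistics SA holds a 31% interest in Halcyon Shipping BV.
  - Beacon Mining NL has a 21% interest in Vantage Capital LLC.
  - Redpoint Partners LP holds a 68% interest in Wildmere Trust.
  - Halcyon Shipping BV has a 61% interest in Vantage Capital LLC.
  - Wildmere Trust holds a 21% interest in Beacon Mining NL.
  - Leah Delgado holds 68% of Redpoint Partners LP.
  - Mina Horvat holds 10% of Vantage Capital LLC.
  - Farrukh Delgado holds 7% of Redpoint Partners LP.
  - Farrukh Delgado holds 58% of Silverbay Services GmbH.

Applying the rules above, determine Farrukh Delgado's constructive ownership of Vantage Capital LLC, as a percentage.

By sibling attribution (R2), Farrukh Delgado is treated as also owning Leah Delgado's interest in Silverbay Services GmbH, giving 58% + 42% = 100%.
By sibling attribution (R2), Farrukh Delgado is treated as also owning Leah Delgado's interest in Redpoint Partners LP, giving 7% + 68% = 75%.
Chain via Silverbay Services GmbH → Ironwood Logistics SA → Halcyon Shipping BV (R1): 100% × 69% × 31% × 61% = 13.0479% of Vantage Capital LLC.
Chain via Redpoint Partners LP → Wildmere Trust → Beacon Mining NL (R1): 75% × 68% × 21% × 21% = 2.2491% of Vantage Capital LLC.
Aggregating (R3): 13.0479% + 2.2491% = 15.297%.

15.297%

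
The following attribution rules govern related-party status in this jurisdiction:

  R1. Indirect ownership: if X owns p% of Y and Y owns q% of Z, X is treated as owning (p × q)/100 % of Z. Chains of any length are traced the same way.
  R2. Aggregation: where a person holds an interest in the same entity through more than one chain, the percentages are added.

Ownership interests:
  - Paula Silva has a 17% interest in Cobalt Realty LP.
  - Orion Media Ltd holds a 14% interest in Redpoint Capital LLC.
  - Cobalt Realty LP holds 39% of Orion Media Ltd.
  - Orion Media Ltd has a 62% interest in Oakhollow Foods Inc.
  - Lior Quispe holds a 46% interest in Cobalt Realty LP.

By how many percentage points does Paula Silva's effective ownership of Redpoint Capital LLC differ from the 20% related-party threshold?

19.0718

Chain via Cobalt Realty LP → Orion Media Ltd (R1): 17% × 39% × 14% = 0.9282% of Redpoint Capital LLC.
0.9282% falls short of the 20% threshold by 19.0718 percentage points.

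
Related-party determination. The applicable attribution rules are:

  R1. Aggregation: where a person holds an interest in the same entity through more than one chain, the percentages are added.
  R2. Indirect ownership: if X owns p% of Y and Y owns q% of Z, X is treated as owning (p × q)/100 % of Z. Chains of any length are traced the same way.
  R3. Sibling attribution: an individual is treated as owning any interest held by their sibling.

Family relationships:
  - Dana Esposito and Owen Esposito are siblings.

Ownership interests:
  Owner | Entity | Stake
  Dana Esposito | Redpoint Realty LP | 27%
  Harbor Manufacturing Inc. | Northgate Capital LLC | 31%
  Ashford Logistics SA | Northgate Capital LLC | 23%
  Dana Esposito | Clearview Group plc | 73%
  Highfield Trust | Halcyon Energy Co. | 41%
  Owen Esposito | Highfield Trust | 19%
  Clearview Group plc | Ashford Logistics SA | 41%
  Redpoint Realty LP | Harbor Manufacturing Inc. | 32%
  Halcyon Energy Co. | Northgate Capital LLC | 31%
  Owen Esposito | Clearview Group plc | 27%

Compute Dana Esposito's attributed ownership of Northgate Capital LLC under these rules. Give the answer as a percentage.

14.5233%

By sibling attribution (R3), Dana Esposito is treated as also owning Owen Esposito's interest in Clearview Group plc, giving 73% + 27% = 100%.
By sibling attribution (R3), Dana Esposito is treated as owning Owen Esposito's 19% interest in Highfield Trust.
Chain via Clearview Group plc → Ashford Logistics SA (R2): 100% × 41% × 23% = 9.43% of Northgate Capital LLC.
Chain via Redpoint Realty LP → Harbor Manufacturing Inc. (R2): 27% × 32% × 31% = 2.6784% of Northgate Capital LLC.
Chain via Highfield Trust → Halcyon Energy Co. (R2): 19% × 41% × 31% = 2.4149% of Northgate Capital LLC.
Aggregating (R1): 9.43% + 2.6784% + 2.4149% = 14.5233%.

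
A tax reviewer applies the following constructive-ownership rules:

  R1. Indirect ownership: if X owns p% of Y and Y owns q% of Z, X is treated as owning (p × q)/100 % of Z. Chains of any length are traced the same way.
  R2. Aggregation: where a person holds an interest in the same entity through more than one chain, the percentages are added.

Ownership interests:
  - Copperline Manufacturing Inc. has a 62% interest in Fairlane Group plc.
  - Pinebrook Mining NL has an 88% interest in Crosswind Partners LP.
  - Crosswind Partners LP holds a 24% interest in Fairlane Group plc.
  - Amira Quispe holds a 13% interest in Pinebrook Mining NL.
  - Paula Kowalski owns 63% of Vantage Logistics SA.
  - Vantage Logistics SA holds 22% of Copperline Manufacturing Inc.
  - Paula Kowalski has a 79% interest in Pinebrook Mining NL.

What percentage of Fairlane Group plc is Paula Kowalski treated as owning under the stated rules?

Chain via Vantage Logistics SA → Copperline Manufacturing Inc. (R1): 63% × 22% × 62% = 8.5932% of Fairlane Group plc.
Chain via Pinebrook Mining NL → Crosswind Partners LP (R1): 79% × 88% × 24% = 16.6848% of Fairlane Group plc.
Aggregating (R2): 8.5932% + 16.6848% = 25.278%.

25.278%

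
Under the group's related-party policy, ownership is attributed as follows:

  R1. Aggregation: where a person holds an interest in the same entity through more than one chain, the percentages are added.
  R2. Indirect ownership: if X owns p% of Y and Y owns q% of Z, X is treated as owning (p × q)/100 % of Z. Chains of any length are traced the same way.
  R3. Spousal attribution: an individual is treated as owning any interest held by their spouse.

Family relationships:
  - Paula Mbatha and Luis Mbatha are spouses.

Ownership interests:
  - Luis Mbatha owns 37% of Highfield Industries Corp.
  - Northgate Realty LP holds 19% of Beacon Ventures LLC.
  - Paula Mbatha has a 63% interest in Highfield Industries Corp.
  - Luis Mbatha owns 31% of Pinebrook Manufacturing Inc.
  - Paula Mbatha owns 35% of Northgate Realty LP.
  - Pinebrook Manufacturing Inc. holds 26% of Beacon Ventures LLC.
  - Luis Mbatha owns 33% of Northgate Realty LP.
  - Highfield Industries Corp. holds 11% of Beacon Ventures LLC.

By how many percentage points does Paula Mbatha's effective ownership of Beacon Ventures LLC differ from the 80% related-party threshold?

By spousal attribution (R3), Paula Mbatha is treated as also owning Luis Mbatha's interest in Highfield Industries Corp, giving 63% + 37% = 100%.
By spousal attribution (R3), Paula Mbatha is treated as also owning Luis Mbatha's interest in Northgate Realty LP, giving 35% + 33% = 68%.
By spousal attribution (R3), Paula Mbatha is treated as owning Luis Mbatha's 31% interest in Pinebrook Manufacturing Inc.
Chain via Highfield Industries Corp. (R2): 100% × 11% = 11% of Beacon Ventures LLC.
Chain via Northgate Realty LP (R2): 68% × 19% = 12.92% of Beacon Ventures LLC.
Chain via Pinebrook Manufacturing Inc. (R2): 31% × 26% = 8.06% of Beacon Ventures LLC.
Aggregating (R1): 11% + 12.92% + 8.06% = 31.98%.
31.98% falls short of the 80% threshold by 48.02 percentage points.

48.02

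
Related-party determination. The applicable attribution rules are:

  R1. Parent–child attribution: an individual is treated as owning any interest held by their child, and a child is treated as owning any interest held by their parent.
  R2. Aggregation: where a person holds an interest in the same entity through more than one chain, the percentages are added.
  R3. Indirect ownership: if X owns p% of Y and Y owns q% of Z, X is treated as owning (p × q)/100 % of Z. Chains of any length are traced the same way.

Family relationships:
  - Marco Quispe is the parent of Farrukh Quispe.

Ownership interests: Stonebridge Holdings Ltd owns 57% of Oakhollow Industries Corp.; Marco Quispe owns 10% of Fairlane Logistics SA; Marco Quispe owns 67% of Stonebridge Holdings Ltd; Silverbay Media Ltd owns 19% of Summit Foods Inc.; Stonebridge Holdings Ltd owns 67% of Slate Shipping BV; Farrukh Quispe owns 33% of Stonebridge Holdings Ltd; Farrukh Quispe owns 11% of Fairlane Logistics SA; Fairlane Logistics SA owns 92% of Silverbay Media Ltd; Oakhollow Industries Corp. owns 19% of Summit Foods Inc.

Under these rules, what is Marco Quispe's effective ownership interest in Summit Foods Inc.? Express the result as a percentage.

14.5008%

By parent–child attribution (R1), Marco Quispe is treated as also owning Farrukh Quispe's interest in Fairlane Logistics SA, giving 10% + 11% = 21%.
By parent–child attribution (R1), Marco Quispe is treated as also owning Farrukh Quispe's interest in Stonebridge Holdings Ltd, giving 67% + 33% = 100%.
Chain via Fairlane Logistics SA → Silverbay Media Ltd (R3): 21% × 92% × 19% = 3.6708% of Summit Foods Inc.
Chain via Stonebridge Holdings Ltd → Oakhollow Industries Corp. (R3): 100% × 57% × 19% = 10.83% of Summit Foods Inc.
Aggregating (R2): 3.6708% + 10.83% = 14.5008%.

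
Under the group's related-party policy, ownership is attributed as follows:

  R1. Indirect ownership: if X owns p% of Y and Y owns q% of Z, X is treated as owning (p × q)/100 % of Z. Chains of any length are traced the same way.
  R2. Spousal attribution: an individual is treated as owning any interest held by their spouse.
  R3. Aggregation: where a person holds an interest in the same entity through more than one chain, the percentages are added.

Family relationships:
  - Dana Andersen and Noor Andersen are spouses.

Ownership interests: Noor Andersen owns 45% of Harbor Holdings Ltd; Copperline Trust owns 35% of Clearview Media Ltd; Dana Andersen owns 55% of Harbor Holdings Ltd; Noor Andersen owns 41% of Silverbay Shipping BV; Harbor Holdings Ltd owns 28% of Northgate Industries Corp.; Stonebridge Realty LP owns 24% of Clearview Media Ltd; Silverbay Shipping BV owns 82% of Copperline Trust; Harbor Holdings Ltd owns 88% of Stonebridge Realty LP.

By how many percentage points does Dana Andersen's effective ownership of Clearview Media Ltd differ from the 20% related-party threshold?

12.887

By spousal attribution (R2), Dana Andersen is treated as also owning Noor Andersen's interest in Harbor Holdings Ltd, giving 55% + 45% = 100%.
By spousal attribution (R2), Dana Andersen is treated as owning Noor Andersen's 41% interest in Silverbay Shipping BV.
Chain via Harbor Holdings Ltd → Stonebridge Realty LP (R1): 100% × 88% × 24% = 21.12% of Clearview Media Ltd.
Chain via Silverbay Shipping BV → Copperline Trust (R1): 41% × 82% × 35% = 11.767% of Clearview Media Ltd.
Aggregating (R3): 21.12% + 11.767% = 32.887%.
32.887% exceeds the 20% threshold by 12.887 percentage points.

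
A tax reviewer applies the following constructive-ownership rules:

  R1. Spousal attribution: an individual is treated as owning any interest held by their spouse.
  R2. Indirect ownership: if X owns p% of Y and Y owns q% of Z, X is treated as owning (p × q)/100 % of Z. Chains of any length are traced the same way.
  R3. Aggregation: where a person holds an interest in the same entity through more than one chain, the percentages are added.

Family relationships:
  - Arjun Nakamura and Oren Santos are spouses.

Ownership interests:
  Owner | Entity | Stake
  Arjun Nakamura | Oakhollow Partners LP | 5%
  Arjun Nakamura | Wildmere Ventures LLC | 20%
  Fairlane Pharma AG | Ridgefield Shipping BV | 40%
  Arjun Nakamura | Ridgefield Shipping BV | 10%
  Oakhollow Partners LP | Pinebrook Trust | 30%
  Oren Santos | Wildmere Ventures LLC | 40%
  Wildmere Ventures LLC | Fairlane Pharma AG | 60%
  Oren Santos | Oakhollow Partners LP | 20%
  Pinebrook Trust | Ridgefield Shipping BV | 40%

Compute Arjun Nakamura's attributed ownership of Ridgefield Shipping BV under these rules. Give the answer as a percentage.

By spousal attribution (R1), Arjun Nakamura is treated as also owning Oren Santos's interest in Oakhollow Partners LP, giving 5% + 20% = 25%.
By spousal attribution (R1), Arjun Nakamura is treated as also owning Oren Santos's interest in Wildmere Ventures LLC, giving 20% + 40% = 60%.
Chain via Oakhollow Partners LP → Pinebrook Trust (R2): 25% × 30% × 40% = 3% of Ridgefield Shipping BV.
Chain via Wildmere Ventures LLC → Fairlane Pharma AG (R2): 60% × 60% × 40% = 14.4% of Ridgefield Shipping BV.
Direct interest in Ridgefield Shipping BV: 10%.
Aggregating (R3): 3% + 14.4% + 10% = 27.4%.

27.4%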